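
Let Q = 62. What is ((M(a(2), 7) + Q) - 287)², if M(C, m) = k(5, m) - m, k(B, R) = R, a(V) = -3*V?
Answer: 50625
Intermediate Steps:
M(C, m) = 0 (M(C, m) = m - m = 0)
((M(a(2), 7) + Q) - 287)² = ((0 + 62) - 287)² = (62 - 287)² = (-225)² = 50625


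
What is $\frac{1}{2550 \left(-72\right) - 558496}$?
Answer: $- \frac{1}{742096} \approx -1.3475 \cdot 10^{-6}$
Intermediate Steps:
$\frac{1}{2550 \left(-72\right) - 558496} = \frac{1}{-183600 - 558496} = \frac{1}{-742096} = - \frac{1}{742096}$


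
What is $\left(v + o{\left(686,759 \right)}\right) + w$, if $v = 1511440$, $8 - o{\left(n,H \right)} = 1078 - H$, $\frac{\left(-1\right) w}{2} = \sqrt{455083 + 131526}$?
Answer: $1511129 - 2 \sqrt{586609} \approx 1.5096 \cdot 10^{6}$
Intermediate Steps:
$w = - 2 \sqrt{586609}$ ($w = - 2 \sqrt{455083 + 131526} = - 2 \sqrt{586609} \approx -1531.8$)
$o{\left(n,H \right)} = -1070 + H$ ($o{\left(n,H \right)} = 8 - \left(1078 - H\right) = 8 + \left(-1078 + H\right) = -1070 + H$)
$\left(v + o{\left(686,759 \right)}\right) + w = \left(1511440 + \left(-1070 + 759\right)\right) - 2 \sqrt{586609} = \left(1511440 - 311\right) - 2 \sqrt{586609} = 1511129 - 2 \sqrt{586609}$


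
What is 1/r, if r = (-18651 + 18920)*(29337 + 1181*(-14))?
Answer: 1/3444007 ≈ 2.9036e-7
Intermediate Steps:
r = 3444007 (r = 269*(29337 - 16534) = 269*12803 = 3444007)
1/r = 1/3444007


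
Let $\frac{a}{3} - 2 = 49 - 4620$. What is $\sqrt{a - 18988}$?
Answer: $i \sqrt{32695} \approx 180.82 i$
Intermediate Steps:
$a = -13707$ ($a = 6 + 3 \left(49 - 4620\right) = 6 + 3 \left(-4571\right) = 6 - 13713 = -13707$)
$\sqrt{a - 18988} = \sqrt{-13707 - 18988} = \sqrt{-32695} = i \sqrt{32695}$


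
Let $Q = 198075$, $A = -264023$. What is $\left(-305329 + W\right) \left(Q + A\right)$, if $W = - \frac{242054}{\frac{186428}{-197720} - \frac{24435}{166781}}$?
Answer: $\frac{49241089497070647004}{8980984117} \approx 5.4828 \cdot 10^{9}$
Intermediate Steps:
$W = \frac{1995489504040820}{8980984117}$ ($W = - \frac{242054}{186428 \left(- \frac{1}{197720}\right) - \frac{24435}{166781}} = - \frac{242054}{- \frac{46607}{49430} - \frac{24435}{166781}} = - \frac{242054}{- \frac{8980984117}{8243984830}} = \left(-242054\right) \left(- \frac{8243984830}{8980984117}\right) = \frac{1995489504040820}{8980984117} \approx 2.2219 \cdot 10^{5}$)
$\left(-305329 + W\right) \left(Q + A\right) = \left(-305329 + \frac{1995489504040820}{8980984117}\right) \left(198075 - 264023\right) = \left(- \frac{746665395418673}{8980984117}\right) \left(-65948\right) = \frac{49241089497070647004}{8980984117}$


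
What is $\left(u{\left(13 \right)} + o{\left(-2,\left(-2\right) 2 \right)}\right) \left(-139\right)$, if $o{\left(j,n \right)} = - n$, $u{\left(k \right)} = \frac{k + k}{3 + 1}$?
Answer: $- \frac{2919}{2} \approx -1459.5$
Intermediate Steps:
$u{\left(k \right)} = \frac{k}{2}$ ($u{\left(k \right)} = \frac{2 k}{4} = 2 k \frac{1}{4} = \frac{k}{2}$)
$\left(u{\left(13 \right)} + o{\left(-2,\left(-2\right) 2 \right)}\right) \left(-139\right) = \left(\frac{1}{2} \cdot 13 - \left(-2\right) 2\right) \left(-139\right) = \left(\frac{13}{2} - -4\right) \left(-139\right) = \left(\frac{13}{2} + 4\right) \left(-139\right) = \frac{21}{2} \left(-139\right) = - \frac{2919}{2}$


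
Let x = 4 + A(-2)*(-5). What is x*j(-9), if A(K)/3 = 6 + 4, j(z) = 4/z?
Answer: 584/9 ≈ 64.889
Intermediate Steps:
A(K) = 30 (A(K) = 3*(6 + 4) = 3*10 = 30)
x = -146 (x = 4 + 30*(-5) = 4 - 150 = -146)
x*j(-9) = -584/(-9) = -584*(-1)/9 = -146*(-4/9) = 584/9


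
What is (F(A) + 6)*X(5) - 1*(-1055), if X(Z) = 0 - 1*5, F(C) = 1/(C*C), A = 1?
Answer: 1020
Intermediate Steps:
F(C) = C⁻² (F(C) = 1/(C²) = C⁻²)
X(Z) = -5 (X(Z) = 0 - 5 = -5)
(F(A) + 6)*X(5) - 1*(-1055) = (1⁻² + 6)*(-5) - 1*(-1055) = (1 + 6)*(-5) + 1055 = 7*(-5) + 1055 = -35 + 1055 = 1020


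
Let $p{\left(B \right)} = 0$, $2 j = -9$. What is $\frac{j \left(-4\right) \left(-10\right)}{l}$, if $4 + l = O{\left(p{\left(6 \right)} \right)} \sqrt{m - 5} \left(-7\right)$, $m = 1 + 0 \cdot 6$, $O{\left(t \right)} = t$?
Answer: $45$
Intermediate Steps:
$j = - \frac{9}{2}$ ($j = \frac{1}{2} \left(-9\right) = - \frac{9}{2} \approx -4.5$)
$m = 1$ ($m = 1 + 0 = 1$)
$l = -4$ ($l = -4 + 0 \sqrt{1 - 5} \left(-7\right) = -4 + 0 \sqrt{-4} \left(-7\right) = -4 + 0 \cdot 2 i \left(-7\right) = -4 + 0 \left(-7\right) = -4 + 0 = -4$)
$\frac{j \left(-4\right) \left(-10\right)}{l} = \frac{\left(- \frac{9}{2}\right) \left(-4\right) \left(-10\right)}{-4} = 18 \left(-10\right) \left(- \frac{1}{4}\right) = \left(-180\right) \left(- \frac{1}{4}\right) = 45$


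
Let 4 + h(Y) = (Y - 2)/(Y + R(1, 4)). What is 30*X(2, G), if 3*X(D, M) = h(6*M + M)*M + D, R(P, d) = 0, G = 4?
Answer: -720/7 ≈ -102.86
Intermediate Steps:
h(Y) = -4 + (-2 + Y)/Y (h(Y) = -4 + (Y - 2)/(Y + 0) = -4 + (-2 + Y)/Y)
X(D, M) = D/3 + M*(-3 - 2/(7*M))/3 (X(D, M) = ((-3 - 2/(6*M + M))*M + D)/3 = ((-3 - 2*1/(7*M))*M + D)/3 = ((-3 - 2/(7*M))*M + D)/3 = (M*(-3 - 2/(7*M)) + D)/3 = (D + M*(-3 - 2/(7*M)))/3 = D/3 + M*(-3 - 2/(7*M))/3)
30*X(2, G) = 30*(-2/21 - 1*4 + (⅓)*2) = 30*(-2/21 - 4 + ⅔) = 30*(-24/7) = -720/7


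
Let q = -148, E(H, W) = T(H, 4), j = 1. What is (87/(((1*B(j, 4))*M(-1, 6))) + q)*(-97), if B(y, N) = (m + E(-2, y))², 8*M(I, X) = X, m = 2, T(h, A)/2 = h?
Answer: 11543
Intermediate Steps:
T(h, A) = 2*h
E(H, W) = 2*H
M(I, X) = X/8
B(y, N) = 4 (B(y, N) = (2 + 2*(-2))² = (2 - 4)² = (-2)² = 4)
(87/(((1*B(j, 4))*M(-1, 6))) + q)*(-97) = (87/(((1*4)*((⅛)*6))) - 148)*(-97) = (87/((4*(¾))) - 148)*(-97) = (87/3 - 148)*(-97) = (87*(⅓) - 148)*(-97) = (29 - 148)*(-97) = -119*(-97) = 11543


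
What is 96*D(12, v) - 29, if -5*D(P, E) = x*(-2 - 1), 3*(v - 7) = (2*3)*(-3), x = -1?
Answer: -433/5 ≈ -86.600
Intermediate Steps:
v = 1 (v = 7 + ((2*3)*(-3))/3 = 7 + (6*(-3))/3 = 7 + (1/3)*(-18) = 7 - 6 = 1)
D(P, E) = -3/5 (D(P, E) = -(-1)*(-2 - 1)/5 = -(-1)*(-3)/5 = -1/5*3 = -3/5)
96*D(12, v) - 29 = 96*(-3/5) - 29 = -288/5 - 29 = -433/5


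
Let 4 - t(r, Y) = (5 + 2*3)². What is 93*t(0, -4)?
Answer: -10881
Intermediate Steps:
t(r, Y) = -117 (t(r, Y) = 4 - (5 + 2*3)² = 4 - (5 + 6)² = 4 - 1*11² = 4 - 1*121 = 4 - 121 = -117)
93*t(0, -4) = 93*(-117) = -10881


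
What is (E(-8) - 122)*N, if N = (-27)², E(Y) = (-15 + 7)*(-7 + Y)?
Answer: -1458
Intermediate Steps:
E(Y) = 56 - 8*Y (E(Y) = -8*(-7 + Y) = 56 - 8*Y)
N = 729
(E(-8) - 122)*N = ((56 - 8*(-8)) - 122)*729 = ((56 + 64) - 122)*729 = (120 - 122)*729 = -2*729 = -1458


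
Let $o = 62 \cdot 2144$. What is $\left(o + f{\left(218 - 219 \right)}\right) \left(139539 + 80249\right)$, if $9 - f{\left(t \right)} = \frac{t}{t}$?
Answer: $29217737568$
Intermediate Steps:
$o = 132928$
$f{\left(t \right)} = 8$ ($f{\left(t \right)} = 9 - \frac{t}{t} = 9 - 1 = 8$)
$\left(o + f{\left(218 - 219 \right)}\right) \left(139539 + 80249\right) = \left(132928 + 8\right) \left(139539 + 80249\right) = 132936 \cdot 219788 = 29217737568$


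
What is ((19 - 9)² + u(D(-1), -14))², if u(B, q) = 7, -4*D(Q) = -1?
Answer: 11449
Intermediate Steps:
D(Q) = ¼ (D(Q) = -¼*(-1) = ¼)
((19 - 9)² + u(D(-1), -14))² = ((19 - 9)² + 7)² = (10² + 7)² = (100 + 7)² = 107² = 11449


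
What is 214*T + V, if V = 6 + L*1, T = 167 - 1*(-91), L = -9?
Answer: 55209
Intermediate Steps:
T = 258 (T = 167 + 91 = 258)
V = -3 (V = 6 - 9*1 = 6 - 9 = -3)
214*T + V = 214*258 - 3 = 55212 - 3 = 55209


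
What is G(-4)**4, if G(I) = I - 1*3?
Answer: 2401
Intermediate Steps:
G(I) = -3 + I (G(I) = I - 3 = -3 + I)
G(-4)**4 = (-3 - 4)**4 = (-7)**4 = 2401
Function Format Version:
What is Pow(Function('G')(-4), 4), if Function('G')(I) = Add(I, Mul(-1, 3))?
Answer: 2401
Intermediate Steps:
Function('G')(I) = Add(-3, I) (Function('G')(I) = Add(I, -3) = Add(-3, I))
Pow(Function('G')(-4), 4) = Pow(Add(-3, -4), 4) = Pow(-7, 4) = 2401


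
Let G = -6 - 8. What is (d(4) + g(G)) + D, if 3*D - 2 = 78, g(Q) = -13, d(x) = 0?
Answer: 41/3 ≈ 13.667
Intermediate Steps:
G = -14
D = 80/3 (D = ⅔ + (⅓)*78 = ⅔ + 26 = 80/3 ≈ 26.667)
(d(4) + g(G)) + D = (0 - 13) + 80/3 = -13 + 80/3 = 41/3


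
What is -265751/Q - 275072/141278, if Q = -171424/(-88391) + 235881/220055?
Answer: -365147489864846608921/4137500411010449 ≈ -88253.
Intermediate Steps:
Q = 58572465791/19450881505 (Q = -171424*(-1/88391) + 235881*(1/220055) = 171424/88391 + 235881/220055 = 58572465791/19450881505 ≈ 3.0113)
-265751/Q - 275072/141278 = -265751/58572465791/19450881505 - 275072/141278 = -265751*19450881505/58572465791 - 275072*1/141278 = -5169091210835255/58572465791 - 137536/70639 = -365147489864846608921/4137500411010449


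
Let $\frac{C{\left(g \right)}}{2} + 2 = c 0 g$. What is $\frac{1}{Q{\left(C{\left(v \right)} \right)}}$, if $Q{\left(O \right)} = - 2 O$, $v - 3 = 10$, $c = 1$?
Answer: $\frac{1}{8} \approx 0.125$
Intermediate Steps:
$v = 13$ ($v = 3 + 10 = 13$)
$C{\left(g \right)} = -4$ ($C{\left(g \right)} = -4 + 2 \cdot 1 \cdot 0 g = -4 + 2 \cdot 0 g = -4 + 2 \cdot 0 = -4 + 0 = -4$)
$\frac{1}{Q{\left(C{\left(v \right)} \right)}} = \frac{1}{\left(-2\right) \left(-4\right)} = \frac{1}{8}$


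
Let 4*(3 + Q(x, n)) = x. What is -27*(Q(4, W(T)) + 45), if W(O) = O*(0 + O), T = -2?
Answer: -1161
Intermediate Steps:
W(O) = O**2 (W(O) = O*O = O**2)
Q(x, n) = -3 + x/4
-27*(Q(4, W(T)) + 45) = -27*((-3 + (1/4)*4) + 45) = -27*((-3 + 1) + 45) = -27*(-2 + 45) = -27*43 = -1161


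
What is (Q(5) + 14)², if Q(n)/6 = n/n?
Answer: 400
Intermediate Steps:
Q(n) = 6 (Q(n) = 6*(n/n) = 6*1 = 6)
(Q(5) + 14)² = (6 + 14)² = 20² = 400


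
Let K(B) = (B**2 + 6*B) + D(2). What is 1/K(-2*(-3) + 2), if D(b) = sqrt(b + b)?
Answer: 1/114 ≈ 0.0087719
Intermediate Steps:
D(b) = sqrt(2)*sqrt(b) (D(b) = sqrt(2*b) = sqrt(2)*sqrt(b))
K(B) = 2 + B**2 + 6*B (K(B) = (B**2 + 6*B) + sqrt(2)*sqrt(2) = (B**2 + 6*B) + 2 = 2 + B**2 + 6*B)
1/K(-2*(-3) + 2) = 1/(2 + (-2*(-3) + 2)**2 + 6*(-2*(-3) + 2)) = 1/(2 + (6 + 2)**2 + 6*(6 + 2)) = 1/(2 + 8**2 + 6*8) = 1/(2 + 64 + 48) = 1/114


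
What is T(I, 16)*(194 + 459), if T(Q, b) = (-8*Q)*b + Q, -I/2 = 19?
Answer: 3151378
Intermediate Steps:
I = -38 (I = -2*19 = -38)
T(Q, b) = Q - 8*Q*b (T(Q, b) = -8*Q*b + Q = Q - 8*Q*b)
T(I, 16)*(194 + 459) = (-38*(1 - 8*16))*(194 + 459) = -38*(1 - 128)*653 = -38*(-127)*653 = 4826*653 = 3151378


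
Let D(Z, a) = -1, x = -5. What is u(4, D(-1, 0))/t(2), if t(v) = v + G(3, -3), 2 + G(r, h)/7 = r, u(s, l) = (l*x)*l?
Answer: -5/9 ≈ -0.55556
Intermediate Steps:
u(s, l) = -5*l² (u(s, l) = (l*(-5))*l = (-5*l)*l = -5*l²)
G(r, h) = -14 + 7*r
t(v) = 7 + v (t(v) = v + (-14 + 7*3) = v + (-14 + 21) = v + 7 = 7 + v)
u(4, D(-1, 0))/t(2) = (-5*(-1)²)/(7 + 2) = -5*1/9 = -5*⅑ = -5/9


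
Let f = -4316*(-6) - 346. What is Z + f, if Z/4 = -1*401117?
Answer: -1578918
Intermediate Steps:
Z = -1604468 (Z = 4*(-1*401117) = 4*(-401117) = -1604468)
f = 25550 (f = -332*(-78) - 346 = 25896 - 346 = 25550)
Z + f = -1604468 + 25550 = -1578918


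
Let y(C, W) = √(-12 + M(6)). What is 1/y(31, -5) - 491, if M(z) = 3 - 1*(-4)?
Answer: -491 - I*√5/5 ≈ -491.0 - 0.44721*I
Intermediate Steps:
M(z) = 7 (M(z) = 3 + 4 = 7)
y(C, W) = I*√5 (y(C, W) = √(-12 + 7) = √(-5) = I*√5)
1/y(31, -5) - 491 = 1/(I*√5) - 491 = -I*√5/5 - 491 = -491 - I*√5/5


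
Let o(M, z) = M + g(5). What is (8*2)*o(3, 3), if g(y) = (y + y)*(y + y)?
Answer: 1648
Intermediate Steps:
g(y) = 4*y**2 (g(y) = (2*y)*(2*y) = 4*y**2)
o(M, z) = 100 + M (o(M, z) = M + 4*5**2 = M + 4*25 = M + 100 = 100 + M)
(8*2)*o(3, 3) = (8*2)*(100 + 3) = 16*103 = 1648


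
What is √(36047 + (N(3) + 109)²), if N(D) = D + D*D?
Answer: 48*√22 ≈ 225.14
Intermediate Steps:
N(D) = D + D²
√(36047 + (N(3) + 109)²) = √(36047 + (3*(1 + 3) + 109)²) = √(36047 + (3*4 + 109)²) = √(36047 + (12 + 109)²) = √(36047 + 121²) = √(36047 + 14641) = √50688 = 48*√22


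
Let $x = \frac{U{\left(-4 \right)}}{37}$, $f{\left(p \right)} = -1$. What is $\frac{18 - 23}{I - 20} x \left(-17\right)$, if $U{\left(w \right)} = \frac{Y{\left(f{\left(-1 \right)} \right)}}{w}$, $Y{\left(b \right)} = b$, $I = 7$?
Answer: $- \frac{85}{1924} \approx -0.044179$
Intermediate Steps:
$U{\left(w \right)} = - \frac{1}{w}$
$x = \frac{1}{148}$ ($x = \frac{\left(-1\right) \frac{1}{-4}}{37} = \left(-1\right) \left(- \frac{1}{4}\right) \frac{1}{37} = \frac{1}{4} \cdot \frac{1}{37} = \frac{1}{148} \approx 0.0067568$)
$\frac{18 - 23}{I - 20} x \left(-17\right) = \frac{18 - 23}{7 - 20} \cdot \frac{1}{148} \left(-17\right) = - \frac{5}{-13} \cdot \frac{1}{148} \left(-17\right) = \left(-5\right) \left(- \frac{1}{13}\right) \frac{1}{148} \left(-17\right) = \frac{5}{13} \cdot \frac{1}{148} \left(-17\right) = \frac{5}{1924} \left(-17\right) = - \frac{85}{1924}$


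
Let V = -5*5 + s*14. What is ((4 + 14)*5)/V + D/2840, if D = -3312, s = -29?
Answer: -210384/153005 ≈ -1.3750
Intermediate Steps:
V = -431 (V = -5*5 - 29*14 = -25 - 406 = -431)
((4 + 14)*5)/V + D/2840 = ((4 + 14)*5)/(-431) - 3312/2840 = (18*5)*(-1/431) - 3312*1/2840 = 90*(-1/431) - 414/355 = -90/431 - 414/355 = -210384/153005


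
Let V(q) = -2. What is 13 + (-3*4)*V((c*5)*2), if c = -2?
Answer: 37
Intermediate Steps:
13 + (-3*4)*V((c*5)*2) = 13 - 3*4*(-2) = 13 - 12*(-2) = 13 + 24 = 37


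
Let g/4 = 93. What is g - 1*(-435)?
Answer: 807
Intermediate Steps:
g = 372 (g = 4*93 = 372)
g - 1*(-435) = 372 - 1*(-435) = 372 + 435 = 807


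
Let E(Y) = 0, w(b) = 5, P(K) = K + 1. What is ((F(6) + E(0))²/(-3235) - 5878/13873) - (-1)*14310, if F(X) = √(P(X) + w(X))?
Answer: 642201526244/44879155 ≈ 14310.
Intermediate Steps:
P(K) = 1 + K
F(X) = √(6 + X) (F(X) = √((1 + X) + 5) = √(6 + X))
((F(6) + E(0))²/(-3235) - 5878/13873) - (-1)*14310 = ((√(6 + 6) + 0)²/(-3235) - 5878/13873) - (-1)*14310 = ((√12 + 0)²*(-1/3235) - 5878*1/13873) - 1*(-14310) = ((2*√3 + 0)²*(-1/3235) - 5878/13873) + 14310 = ((2*√3)²*(-1/3235) - 5878/13873) + 14310 = (12*(-1/3235) - 5878/13873) + 14310 = (-12/3235 - 5878/13873) + 14310 = -19181806/44879155 + 14310 = 642201526244/44879155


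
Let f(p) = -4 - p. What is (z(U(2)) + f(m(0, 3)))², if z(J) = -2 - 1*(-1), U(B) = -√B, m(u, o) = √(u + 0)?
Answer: 25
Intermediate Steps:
m(u, o) = √u
z(J) = -1 (z(J) = -2 + 1 = -1)
(z(U(2)) + f(m(0, 3)))² = (-1 + (-4 - √0))² = (-1 + (-4 - 1*0))² = (-1 + (-4 + 0))² = (-1 - 4)² = (-5)² = 25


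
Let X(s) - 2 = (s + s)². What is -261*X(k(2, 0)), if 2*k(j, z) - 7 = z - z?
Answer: -13311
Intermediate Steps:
k(j, z) = 7/2 (k(j, z) = 7/2 + (z - z)/2 = 7/2 + (½)*0 = 7/2 + 0 = 7/2)
X(s) = 2 + 4*s² (X(s) = 2 + (s + s)² = 2 + (2*s)² = 2 + 4*s²)
-261*X(k(2, 0)) = -261*(2 + 4*(7/2)²) = -261*(2 + 4*(49/4)) = -261*(2 + 49) = -261*51 = -13311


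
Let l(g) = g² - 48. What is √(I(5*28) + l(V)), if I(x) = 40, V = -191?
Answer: √36473 ≈ 190.98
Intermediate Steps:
l(g) = -48 + g²
√(I(5*28) + l(V)) = √(40 + (-48 + (-191)²)) = √(40 + (-48 + 36481)) = √(40 + 36433) = √36473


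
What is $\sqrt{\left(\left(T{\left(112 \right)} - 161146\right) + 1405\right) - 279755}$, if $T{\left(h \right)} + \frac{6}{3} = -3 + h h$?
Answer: $i \sqrt{426957} \approx 653.42 i$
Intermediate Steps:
$T{\left(h \right)} = -5 + h^{2}$ ($T{\left(h \right)} = -2 + \left(-3 + h h\right) = -2 + \left(-3 + h^{2}\right) = -5 + h^{2}$)
$\sqrt{\left(\left(T{\left(112 \right)} - 161146\right) + 1405\right) - 279755} = \sqrt{\left(\left(\left(-5 + 112^{2}\right) - 161146\right) + 1405\right) - 279755} = \sqrt{\left(\left(\left(-5 + 12544\right) - 161146\right) + 1405\right) - 279755} = \sqrt{\left(\left(12539 - 161146\right) + 1405\right) - 279755} = \sqrt{\left(-148607 + 1405\right) - 279755} = \sqrt{-147202 - 279755} = \sqrt{-426957} = i \sqrt{426957}$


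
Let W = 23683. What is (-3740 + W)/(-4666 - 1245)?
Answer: -19943/5911 ≈ -3.3739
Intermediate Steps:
(-3740 + W)/(-4666 - 1245) = (-3740 + 23683)/(-4666 - 1245) = 19943/(-5911) = 19943*(-1/5911) = -19943/5911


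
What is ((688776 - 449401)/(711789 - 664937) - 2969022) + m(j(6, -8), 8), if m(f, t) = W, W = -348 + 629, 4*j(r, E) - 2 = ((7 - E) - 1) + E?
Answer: -139091213957/46852 ≈ -2.9687e+6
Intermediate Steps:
j(r, E) = 2 (j(r, E) = 1/2 + (((7 - E) - 1) + E)/4 = 1/2 + ((6 - E) + E)/4 = 1/2 + (1/4)*6 = 1/2 + 3/2 = 2)
W = 281
m(f, t) = 281
((688776 - 449401)/(711789 - 664937) - 2969022) + m(j(6, -8), 8) = ((688776 - 449401)/(711789 - 664937) - 2969022) + 281 = (239375/46852 - 2969022) + 281 = -139104379369/46852 + 281 = -139091213957/46852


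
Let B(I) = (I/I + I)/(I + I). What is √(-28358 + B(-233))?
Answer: I*√1539500434/233 ≈ 168.4*I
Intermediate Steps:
B(I) = (1 + I)/(2*I) (B(I) = (1 + I)/((2*I)) = (1 + I)*(1/(2*I)) = (1 + I)/(2*I))
√(-28358 + B(-233)) = √(-28358 + (½)*(1 - 233)/(-233)) = √(-28358 + (½)*(-1/233)*(-232)) = √(-28358 + 116/233) = √(-6607298/233) = I*√1539500434/233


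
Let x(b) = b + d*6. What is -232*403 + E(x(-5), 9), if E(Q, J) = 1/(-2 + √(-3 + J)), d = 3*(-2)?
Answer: -93495 + √6/2 ≈ -93494.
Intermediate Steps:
d = -6
x(b) = -36 + b (x(b) = b - 6*6 = b - 36 = -36 + b)
-232*403 + E(x(-5), 9) = -232*403 + 1/(-2 + √(-3 + 9)) = -93496 + 1/(-2 + √6)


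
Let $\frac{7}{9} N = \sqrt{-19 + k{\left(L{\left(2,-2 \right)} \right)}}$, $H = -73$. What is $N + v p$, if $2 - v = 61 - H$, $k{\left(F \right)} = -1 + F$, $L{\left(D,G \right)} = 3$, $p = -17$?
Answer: $2244 + \frac{9 i \sqrt{17}}{7} \approx 2244.0 + 5.3011 i$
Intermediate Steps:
$N = \frac{9 i \sqrt{17}}{7}$ ($N = \frac{9 \sqrt{-19 + \left(-1 + 3\right)}}{7} = \frac{9 \sqrt{-19 + 2}}{7} = \frac{9 \sqrt{-17}}{7} = \frac{9 i \sqrt{17}}{7} \approx 5.3011 i$)
$v = -132$ ($v = 2 - \left(61 - -73\right) = 2 - \left(61 + 73\right) = 2 - 134 = -132$)
$N + v p = \frac{9 i \sqrt{17}}{7} - -2244 = \frac{9 i \sqrt{17}}{7} + 2244 = 2244 + \frac{9 i \sqrt{17}}{7}$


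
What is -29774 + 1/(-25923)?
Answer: -771831403/25923 ≈ -29774.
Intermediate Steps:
-29774 + 1/(-25923) = -29774 - 1/25923 = -771831403/25923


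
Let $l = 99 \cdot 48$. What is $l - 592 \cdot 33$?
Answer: $-14784$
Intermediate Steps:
$l = 4752$
$l - 592 \cdot 33 = 4752 - 592 \cdot 33 = 4752 - 19536 = -14784$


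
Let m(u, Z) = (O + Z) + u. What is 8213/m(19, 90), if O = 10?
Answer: 8213/119 ≈ 69.017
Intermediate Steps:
m(u, Z) = 10 + Z + u (m(u, Z) = (10 + Z) + u = 10 + Z + u)
8213/m(19, 90) = 8213/(10 + 90 + 19) = 8213/119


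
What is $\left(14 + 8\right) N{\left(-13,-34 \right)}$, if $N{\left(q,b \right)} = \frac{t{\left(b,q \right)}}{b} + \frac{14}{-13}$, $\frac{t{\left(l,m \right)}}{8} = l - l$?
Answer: $- \frac{308}{13} \approx -23.692$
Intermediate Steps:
$t{\left(l,m \right)} = 0$ ($t{\left(l,m \right)} = 8 \left(l - l\right) = 8 \cdot 0 = 0$)
$N{\left(q,b \right)} = - \frac{14}{13}$ ($N{\left(q,b \right)} = \frac{0}{b} + \frac{14}{-13} = 0 + 14 \left(- \frac{1}{13}\right) = 0 - \frac{14}{13} = - \frac{14}{13}$)
$\left(14 + 8\right) N{\left(-13,-34 \right)} = \left(14 + 8\right) \left(- \frac{14}{13}\right) = 22 \left(- \frac{14}{13}\right) = - \frac{308}{13}$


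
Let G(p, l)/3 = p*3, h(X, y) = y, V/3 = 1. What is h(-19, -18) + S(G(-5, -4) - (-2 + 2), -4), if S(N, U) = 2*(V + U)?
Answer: -20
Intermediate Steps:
V = 3 (V = 3*1 = 3)
G(p, l) = 9*p (G(p, l) = 3*(p*3) = 3*(3*p) = 9*p)
S(N, U) = 6 + 2*U (S(N, U) = 2*(3 + U) = 6 + 2*U)
h(-19, -18) + S(G(-5, -4) - (-2 + 2), -4) = -18 + (6 + 2*(-4)) = -18 + (6 - 8) = -18 - 2 = -20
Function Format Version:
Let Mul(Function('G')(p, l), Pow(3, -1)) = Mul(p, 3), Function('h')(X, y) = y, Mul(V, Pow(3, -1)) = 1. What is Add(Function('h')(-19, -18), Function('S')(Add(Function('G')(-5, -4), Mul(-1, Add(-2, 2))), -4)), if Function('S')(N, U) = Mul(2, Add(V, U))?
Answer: -20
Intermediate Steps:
V = 3 (V = Mul(3, 1) = 3)
Function('G')(p, l) = Mul(9, p) (Function('G')(p, l) = Mul(3, Mul(p, 3)) = Mul(3, Mul(3, p)) = Mul(9, p))
Function('S')(N, U) = Add(6, Mul(2, U)) (Function('S')(N, U) = Mul(2, Add(3, U)) = Add(6, Mul(2, U)))
Add(Function('h')(-19, -18), Function('S')(Add(Function('G')(-5, -4), Mul(-1, Add(-2, 2))), -4)) = Add(-18, Add(6, Mul(2, -4))) = Add(-18, Add(6, -8)) = Add(-18, -2) = -20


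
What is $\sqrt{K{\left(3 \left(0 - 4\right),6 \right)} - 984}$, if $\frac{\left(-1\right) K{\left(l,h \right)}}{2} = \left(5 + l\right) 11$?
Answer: $i \sqrt{830} \approx 28.81 i$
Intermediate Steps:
$K{\left(l,h \right)} = -110 - 22 l$ ($K{\left(l,h \right)} = - 2 \left(5 + l\right) 11 = - 2 \left(55 + 11 l\right) = -110 - 22 l$)
$\sqrt{K{\left(3 \left(0 - 4\right),6 \right)} - 984} = \sqrt{\left(-110 - 22 \cdot 3 \left(0 - 4\right)\right) - 984} = \sqrt{\left(-110 - 22 \cdot 3 \left(-4\right)\right) - 984} = \sqrt{\left(-110 - -264\right) - 984} = \sqrt{\left(-110 + 264\right) - 984} = \sqrt{154 - 984} = \sqrt{-830} = i \sqrt{830}$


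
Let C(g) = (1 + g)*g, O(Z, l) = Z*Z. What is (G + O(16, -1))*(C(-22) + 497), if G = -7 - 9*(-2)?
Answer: 256053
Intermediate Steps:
O(Z, l) = Z²
C(g) = g*(1 + g)
G = 11 (G = -7 + 18 = 11)
(G + O(16, -1))*(C(-22) + 497) = (11 + 16²)*(-22*(1 - 22) + 497) = (11 + 256)*(-22*(-21) + 497) = 267*(462 + 497) = 267*959 = 256053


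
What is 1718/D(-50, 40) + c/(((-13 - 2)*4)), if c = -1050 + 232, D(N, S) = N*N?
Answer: 26851/1875 ≈ 14.321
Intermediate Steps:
D(N, S) = N²
c = -818
1718/D(-50, 40) + c/(((-13 - 2)*4)) = 1718/((-50)²) - 818*1/(4*(-13 - 2)) = 1718/2500 - 818/((-15*4)) = 1718*(1/2500) - 818/(-60) = 859/1250 - 818*(-1/60) = 859/1250 + 409/30 = 26851/1875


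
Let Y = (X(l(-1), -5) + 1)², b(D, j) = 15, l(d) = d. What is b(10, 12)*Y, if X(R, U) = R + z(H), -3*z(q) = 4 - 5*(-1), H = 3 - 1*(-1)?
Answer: 135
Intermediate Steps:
H = 4 (H = 3 + 1 = 4)
z(q) = -3 (z(q) = -(4 - 5*(-1))/3 = -(4 + 5)/3 = -⅓*9 = -3)
X(R, U) = -3 + R (X(R, U) = R - 3 = -3 + R)
Y = 9 (Y = ((-3 - 1) + 1)² = (-4 + 1)² = (-3)² = 9)
b(10, 12)*Y = 15*9 = 135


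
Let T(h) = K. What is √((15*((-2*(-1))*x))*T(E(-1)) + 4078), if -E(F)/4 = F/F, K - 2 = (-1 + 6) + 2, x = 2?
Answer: √4618 ≈ 67.956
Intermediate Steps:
K = 9 (K = 2 + ((-1 + 6) + 2) = 2 + (5 + 2) = 2 + 7 = 9)
E(F) = -4 (E(F) = -4*F/F = -4*1 = -4)
T(h) = 9
√((15*((-2*(-1))*x))*T(E(-1)) + 4078) = √((15*(-2*(-1)*2))*9 + 4078) = √((15*(2*2))*9 + 4078) = √((15*4)*9 + 4078) = √(60*9 + 4078) = √(540 + 4078) = √4618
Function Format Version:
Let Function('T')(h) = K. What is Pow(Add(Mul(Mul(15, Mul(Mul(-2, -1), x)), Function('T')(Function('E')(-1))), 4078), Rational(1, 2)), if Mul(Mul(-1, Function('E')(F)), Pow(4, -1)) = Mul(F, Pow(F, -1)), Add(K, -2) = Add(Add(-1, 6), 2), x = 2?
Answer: Pow(4618, Rational(1, 2)) ≈ 67.956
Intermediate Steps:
K = 9 (K = Add(2, Add(Add(-1, 6), 2)) = Add(2, Add(5, 2)) = Add(2, 7) = 9)
Function('E')(F) = -4 (Function('E')(F) = Mul(-4, Mul(F, Pow(F, -1))) = Mul(-4, 1) = -4)
Function('T')(h) = 9
Pow(Add(Mul(Mul(15, Mul(Mul(-2, -1), x)), Function('T')(Function('E')(-1))), 4078), Rational(1, 2)) = Pow(Add(Mul(Mul(15, Mul(Mul(-2, -1), 2)), 9), 4078), Rational(1, 2)) = Pow(Add(Mul(Mul(15, Mul(2, 2)), 9), 4078), Rational(1, 2)) = Pow(Add(Mul(Mul(15, 4), 9), 4078), Rational(1, 2)) = Pow(Add(Mul(60, 9), 4078), Rational(1, 2)) = Pow(Add(540, 4078), Rational(1, 2)) = Pow(4618, Rational(1, 2))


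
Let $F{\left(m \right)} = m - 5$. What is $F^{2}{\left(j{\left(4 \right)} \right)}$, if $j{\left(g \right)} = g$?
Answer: $1$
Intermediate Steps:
$F{\left(m \right)} = -5 + m$ ($F{\left(m \right)} = m - 5 = -5 + m$)
$F^{2}{\left(j{\left(4 \right)} \right)} = \left(-5 + 4\right)^{2} = \left(-1\right)^{2} = 1$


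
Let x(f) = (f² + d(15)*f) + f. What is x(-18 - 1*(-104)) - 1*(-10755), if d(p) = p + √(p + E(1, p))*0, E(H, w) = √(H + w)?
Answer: 19527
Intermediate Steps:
d(p) = p (d(p) = p + √(p + √(1 + p))*0 = p + 0 = p)
x(f) = f² + 16*f (x(f) = (f² + 15*f) + f = f² + 16*f)
x(-18 - 1*(-104)) - 1*(-10755) = (-18 - 1*(-104))*(16 + (-18 - 1*(-104))) - 1*(-10755) = (-18 + 104)*(16 + (-18 + 104)) + 10755 = 86*(16 + 86) + 10755 = 86*102 + 10755 = 8772 + 10755 = 19527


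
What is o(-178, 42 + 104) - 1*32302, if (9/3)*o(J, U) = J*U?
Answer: -122894/3 ≈ -40965.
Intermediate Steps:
o(J, U) = J*U/3 (o(J, U) = (J*U)/3 = J*U/3)
o(-178, 42 + 104) - 1*32302 = (⅓)*(-178)*(42 + 104) - 1*32302 = (⅓)*(-178)*146 - 32302 = -25988/3 - 32302 = -122894/3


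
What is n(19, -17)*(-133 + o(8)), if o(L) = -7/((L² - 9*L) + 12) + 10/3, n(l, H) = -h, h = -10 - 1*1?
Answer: -17347/12 ≈ -1445.6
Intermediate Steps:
h = -11 (h = -10 - 1 = -11)
n(l, H) = 11 (n(l, H) = -1*(-11) = 11)
o(L) = 10/3 - 7/(12 + L² - 9*L) (o(L) = -7/(12 + L² - 9*L) + 10*(⅓) = -7/(12 + L² - 9*L) + 10/3 = 10/3 - 7/(12 + L² - 9*L))
n(19, -17)*(-133 + o(8)) = 11*(-133 + (99 - 90*8 + 10*8²)/(3*(12 + 8² - 9*8))) = 11*(-133 + (99 - 720 + 10*64)/(3*(12 + 64 - 72))) = 11*(-133 + (⅓)*(99 - 720 + 640)/4) = 11*(-133 + (⅓)*(¼)*19) = 11*(-133 + 19/12) = 11*(-1577/12) = -17347/12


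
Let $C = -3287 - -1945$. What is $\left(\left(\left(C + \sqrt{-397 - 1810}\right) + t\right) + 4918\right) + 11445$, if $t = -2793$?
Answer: $12228 + i \sqrt{2207} \approx 12228.0 + 46.979 i$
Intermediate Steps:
$C = -1342$ ($C = -3287 + 1945 = -1342$)
$\left(\left(\left(C + \sqrt{-397 - 1810}\right) + t\right) + 4918\right) + 11445 = \left(\left(\left(-1342 + \sqrt{-397 - 1810}\right) - 2793\right) + 4918\right) + 11445 = \left(\left(\left(-1342 + \sqrt{-2207}\right) - 2793\right) + 4918\right) + 11445 = \left(\left(\left(-1342 + i \sqrt{2207}\right) - 2793\right) + 4918\right) + 11445 = \left(\left(-4135 + i \sqrt{2207}\right) + 4918\right) + 11445 = \left(783 + i \sqrt{2207}\right) + 11445 = 12228 + i \sqrt{2207}$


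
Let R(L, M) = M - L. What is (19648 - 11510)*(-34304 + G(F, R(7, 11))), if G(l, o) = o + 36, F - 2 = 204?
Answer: -278840432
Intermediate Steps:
F = 206 (F = 2 + 204 = 206)
G(l, o) = 36 + o
(19648 - 11510)*(-34304 + G(F, R(7, 11))) = (19648 - 11510)*(-34304 + (36 + (11 - 1*7))) = 8138*(-34304 + (36 + (11 - 7))) = 8138*(-34304 + (36 + 4)) = 8138*(-34304 + 40) = 8138*(-34264) = -278840432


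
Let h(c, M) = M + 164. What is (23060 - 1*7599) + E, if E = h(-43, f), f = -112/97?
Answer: 1515513/97 ≈ 15624.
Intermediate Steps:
f = -112/97 (f = -112*1/97 = -112/97 ≈ -1.1546)
h(c, M) = 164 + M
E = 15796/97 (E = 164 - 112/97 = 15796/97 ≈ 162.85)
(23060 - 1*7599) + E = (23060 - 1*7599) + 15796/97 = (23060 - 7599) + 15796/97 = 15461 + 15796/97 = 1515513/97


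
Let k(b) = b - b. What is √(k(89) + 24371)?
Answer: √24371 ≈ 156.11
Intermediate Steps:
k(b) = 0
√(k(89) + 24371) = √(0 + 24371) = √24371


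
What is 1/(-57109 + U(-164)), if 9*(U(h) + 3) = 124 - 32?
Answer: -9/513916 ≈ -1.7513e-5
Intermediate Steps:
U(h) = 65/9 (U(h) = -3 + (124 - 32)/9 = -3 + (⅑)*92 = -3 + 92/9 = 65/9)
1/(-57109 + U(-164)) = 1/(-57109 + 65/9) = 1/(-513916/9) = -9/513916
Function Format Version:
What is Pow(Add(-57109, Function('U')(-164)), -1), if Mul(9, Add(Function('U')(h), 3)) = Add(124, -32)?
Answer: Rational(-9, 513916) ≈ -1.7513e-5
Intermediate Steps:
Function('U')(h) = Rational(65, 9) (Function('U')(h) = Add(-3, Mul(Rational(1, 9), Add(124, -32))) = Add(-3, Mul(Rational(1, 9), 92)) = Add(-3, Rational(92, 9)) = Rational(65, 9))
Pow(Add(-57109, Function('U')(-164)), -1) = Pow(Add(-57109, Rational(65, 9)), -1) = Pow(Rational(-513916, 9), -1) = Rational(-9, 513916)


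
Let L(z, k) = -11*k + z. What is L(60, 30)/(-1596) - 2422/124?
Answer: -79834/4123 ≈ -19.363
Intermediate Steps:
L(z, k) = z - 11*k
L(60, 30)/(-1596) - 2422/124 = (60 - 11*30)/(-1596) - 2422/124 = (60 - 330)*(-1/1596) - 2422*1/124 = -270*(-1/1596) - 1211/62 = 45/266 - 1211/62 = -79834/4123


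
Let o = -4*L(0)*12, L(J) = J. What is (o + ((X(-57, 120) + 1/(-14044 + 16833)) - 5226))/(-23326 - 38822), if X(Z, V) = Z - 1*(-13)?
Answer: 4899343/57776924 ≈ 0.084798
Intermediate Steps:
X(Z, V) = 13 + Z (X(Z, V) = Z + 13 = 13 + Z)
o = 0 (o = -4*0*12 = 0*12 = 0)
(o + ((X(-57, 120) + 1/(-14044 + 16833)) - 5226))/(-23326 - 38822) = (0 + (((13 - 57) + 1/(-14044 + 16833)) - 5226))/(-23326 - 38822) = (0 + ((-44 + 1/2789) - 5226))/(-62148) = (0 + ((-44 + 1/2789) - 5226))*(-1/62148) = (0 + (-122715/2789 - 5226))*(-1/62148) = (0 - 14698029/2789)*(-1/62148) = -14698029/2789*(-1/62148) = 4899343/57776924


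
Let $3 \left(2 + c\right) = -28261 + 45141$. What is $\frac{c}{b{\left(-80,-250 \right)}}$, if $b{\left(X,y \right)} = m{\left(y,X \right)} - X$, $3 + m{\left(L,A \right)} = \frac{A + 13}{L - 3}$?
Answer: $\frac{2134561}{29322} \approx 72.797$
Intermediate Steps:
$c = \frac{16874}{3}$ ($c = -2 + \frac{-28261 + 45141}{3} = -2 + \frac{1}{3} \cdot 16880 = -2 + \frac{16880}{3} = \frac{16874}{3} \approx 5624.7$)
$m{\left(L,A \right)} = -3 + \frac{13 + A}{-3 + L}$ ($m{\left(L,A \right)} = -3 + \frac{A + 13}{L - 3} = -3 + \frac{13 + A}{-3 + L}$)
$b{\left(X,y \right)} = - X + \frac{22 + X - 3 y}{-3 + y}$ ($b{\left(X,y \right)} = \frac{22 + X - 3 y}{-3 + y} - X = - X + \frac{22 + X - 3 y}{-3 + y}$)
$\frac{c}{b{\left(-80,-250 \right)}} = \frac{16874}{3 \frac{22 - 80 - -750 - - 80 \left(-3 - 250\right)}{-3 - 250}} = \frac{16874}{3 \frac{22 - 80 + 750 - \left(-80\right) \left(-253\right)}{-253}} = \frac{16874}{3 \left(- \frac{22 - 80 + 750 - 20240}{253}\right)} = \frac{16874}{3 \left(\left(- \frac{1}{253}\right) \left(-19548\right)\right)} = \frac{16874}{3 \cdot \frac{19548}{253}} = \frac{16874}{3} \cdot \frac{253}{19548} = \frac{2134561}{29322}$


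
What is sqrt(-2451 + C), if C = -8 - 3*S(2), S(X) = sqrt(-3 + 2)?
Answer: sqrt(-2459 - 3*I) ≈ 0.0303 - 49.588*I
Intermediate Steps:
S(X) = I (S(X) = sqrt(-1) = I)
C = -8 - 3*I ≈ -8.0 - 3.0*I
sqrt(-2451 + C) = sqrt(-2451 + (-8 - 3*I)) = sqrt(-2459 - 3*I)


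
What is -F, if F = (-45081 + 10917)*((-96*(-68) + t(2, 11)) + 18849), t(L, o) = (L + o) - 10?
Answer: 867082320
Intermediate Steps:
t(L, o) = -10 + L + o
F = -867082320 (F = (-45081 + 10917)*((-96*(-68) + (-10 + 2 + 11)) + 18849) = -34164*((6528 + 3) + 18849) = -34164*(6531 + 18849) = -34164*25380 = -867082320)
-F = -1*(-867082320) = 867082320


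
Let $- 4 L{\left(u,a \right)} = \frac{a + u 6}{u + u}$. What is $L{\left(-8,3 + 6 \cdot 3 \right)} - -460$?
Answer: $\frac{29413}{64} \approx 459.58$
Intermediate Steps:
$L{\left(u,a \right)} = - \frac{a + 6 u}{8 u}$ ($L{\left(u,a \right)} = - \frac{\left(a + u 6\right) \frac{1}{u + u}}{4} = - \frac{\left(a + 6 u\right) \frac{1}{2 u}}{4} = - \frac{\frac{1}{2} \frac{1}{u} \left(a + 6 u\right)}{4} = - \frac{a + 6 u}{8 u}$)
$L{\left(-8,3 + 6 \cdot 3 \right)} - -460 = \frac{- (3 + 6 \cdot 3) - -48}{8 \left(-8\right)} - -460 = \frac{1}{8} \left(- \frac{1}{8}\right) \left(- (3 + 18) + 48\right) + 460 = \frac{1}{8} \left(- \frac{1}{8}\right) \left(\left(-1\right) 21 + 48\right) + 460 = \frac{1}{8} \left(- \frac{1}{8}\right) \left(-21 + 48\right) + 460 = \frac{1}{8} \left(- \frac{1}{8}\right) 27 + 460 = - \frac{27}{64} + 460 = \frac{29413}{64}$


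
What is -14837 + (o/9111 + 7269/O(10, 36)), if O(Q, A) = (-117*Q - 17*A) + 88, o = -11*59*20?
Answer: -229082978437/15434034 ≈ -14843.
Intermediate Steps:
o = -12980 (o = -649*20 = -12980)
O(Q, A) = 88 - 117*Q - 17*A
-14837 + (o/9111 + 7269/O(10, 36)) = -14837 + (-12980/9111 + 7269/(88 - 117*10 - 17*36)) = -14837 + (-12980*1/9111 + 7269/(88 - 1170 - 612)) = -14837 + (-12980/9111 + 7269/(-1694)) = -14837 + (-12980/9111 + 7269*(-1/1694)) = -14837 + (-12980/9111 - 7269/1694) = -14837 - 88215979/15434034 = -229082978437/15434034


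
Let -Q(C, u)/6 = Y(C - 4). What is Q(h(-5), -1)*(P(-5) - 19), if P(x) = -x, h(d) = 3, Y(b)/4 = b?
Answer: -336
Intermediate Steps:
Y(b) = 4*b
Q(C, u) = 96 - 24*C (Q(C, u) = -24*(C - 4) = -24*(-4 + C) = -6*(-16 + 4*C) = 96 - 24*C)
Q(h(-5), -1)*(P(-5) - 19) = (96 - 24*3)*(-1*(-5) - 19) = (96 - 72)*(5 - 19) = 24*(-14) = -336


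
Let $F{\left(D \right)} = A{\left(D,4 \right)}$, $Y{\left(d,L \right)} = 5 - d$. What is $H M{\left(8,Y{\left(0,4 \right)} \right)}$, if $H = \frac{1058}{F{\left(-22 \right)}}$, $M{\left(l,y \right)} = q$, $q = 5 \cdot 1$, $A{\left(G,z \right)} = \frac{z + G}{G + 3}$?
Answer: $\frac{50255}{9} \approx 5583.9$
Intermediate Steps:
$A{\left(G,z \right)} = \frac{G + z}{3 + G}$
$F{\left(D \right)} = \frac{4 + D}{3 + D}$ ($F{\left(D \right)} = \frac{D + 4}{3 + D} = \frac{4 + D}{3 + D}$)
$q = 5$
$M{\left(l,y \right)} = 5$
$H = \frac{10051}{9}$ ($H = \frac{1058}{\frac{1}{3 - 22} \left(4 - 22\right)} = \frac{1058}{\frac{1}{-19} \left(-18\right)} = \frac{1058}{\left(- \frac{1}{19}\right) \left(-18\right)} = \frac{1058}{\frac{18}{19}} = 1058 \cdot \frac{19}{18} = \frac{10051}{9} \approx 1116.8$)
$H M{\left(8,Y{\left(0,4 \right)} \right)} = \frac{10051}{9} \cdot 5 = \frac{50255}{9}$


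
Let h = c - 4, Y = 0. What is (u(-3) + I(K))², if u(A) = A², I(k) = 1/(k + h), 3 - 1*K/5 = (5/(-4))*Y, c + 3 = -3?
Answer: 2116/25 ≈ 84.640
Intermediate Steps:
c = -6 (c = -3 - 3 = -6)
h = -10 (h = -6 - 4 = -10)
K = 15 (K = 15 - 5*5/(-4)*0 = 15 - 5*5*(-¼)*0 = 15 - (-25)*0/4 = 15 - 5*0 = 15 + 0 = 15)
I(k) = 1/(-10 + k) (I(k) = 1/(k - 10) = 1/(-10 + k))
(u(-3) + I(K))² = ((-3)² + 1/(-10 + 15))² = (9 + 1/5)² = (9 + ⅕)² = (46/5)² = 2116/25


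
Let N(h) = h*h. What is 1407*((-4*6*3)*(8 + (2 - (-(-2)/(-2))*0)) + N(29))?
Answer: 170247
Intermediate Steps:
N(h) = h²
1407*((-4*6*3)*(8 + (2 - (-(-2)/(-2))*0)) + N(29)) = 1407*((-4*6*3)*(8 + (2 - (-(-2)/(-2))*0)) + 29²) = 1407*((-24*3)*(8 + (2 - (-(-2)*(-1)/2)*0)) + 841) = 1407*(-72*(8 + (2 - (-2*½)*0)) + 841) = 1407*(-72*(8 + (2 - (-1)*0)) + 841) = 1407*(-72*(8 + (2 - 1*0)) + 841) = 1407*(-72*(8 + (2 + 0)) + 841) = 1407*(-72*(8 + 2) + 841) = 1407*(-72*10 + 841) = 1407*(-720 + 841) = 1407*121 = 170247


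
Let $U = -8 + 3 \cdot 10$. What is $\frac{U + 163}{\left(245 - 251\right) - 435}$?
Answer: $- \frac{185}{441} \approx -0.4195$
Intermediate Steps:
$U = 22$ ($U = -8 + 30 = 22$)
$\frac{U + 163}{\left(245 - 251\right) - 435} = \frac{22 + 163}{\left(245 - 251\right) - 435} = \frac{185}{-6 - 435} = \frac{185}{-441} = 185 \left(- \frac{1}{441}\right) = - \frac{185}{441}$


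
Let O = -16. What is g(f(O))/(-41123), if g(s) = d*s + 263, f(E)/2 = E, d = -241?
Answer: -7975/41123 ≈ -0.19393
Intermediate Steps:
f(E) = 2*E
g(s) = 263 - 241*s (g(s) = -241*s + 263 = 263 - 241*s)
g(f(O))/(-41123) = (263 - 482*(-16))/(-41123) = (263 - 241*(-32))*(-1/41123) = (263 + 7712)*(-1/41123) = 7975*(-1/41123) = -7975/41123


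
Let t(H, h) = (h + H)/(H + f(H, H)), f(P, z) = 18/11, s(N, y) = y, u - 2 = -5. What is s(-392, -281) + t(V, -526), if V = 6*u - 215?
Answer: -706796/2545 ≈ -277.72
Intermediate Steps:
u = -3 (u = 2 - 5 = -3)
f(P, z) = 18/11 (f(P, z) = 18*(1/11) = 18/11)
V = -233 (V = 6*(-3) - 215 = -18 - 215 = -233)
t(H, h) = (H + h)/(18/11 + H) (t(H, h) = (h + H)/(H + 18/11) = (H + h)/(18/11 + H))
s(-392, -281) + t(V, -526) = -281 + 11*(-233 - 526)/(18 + 11*(-233)) = -281 + 11*(-759)/(18 - 2563) = -281 + 11*(-759)/(-2545) = -281 + 11*(-1/2545)*(-759) = -281 + 8349/2545 = -706796/2545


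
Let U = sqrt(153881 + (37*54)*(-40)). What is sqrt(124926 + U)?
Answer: sqrt(124926 + sqrt(73961)) ≈ 353.83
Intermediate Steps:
U = sqrt(73961) (U = sqrt(153881 + 1998*(-40)) = sqrt(153881 - 79920) = sqrt(73961) ≈ 271.96)
sqrt(124926 + U) = sqrt(124926 + sqrt(73961))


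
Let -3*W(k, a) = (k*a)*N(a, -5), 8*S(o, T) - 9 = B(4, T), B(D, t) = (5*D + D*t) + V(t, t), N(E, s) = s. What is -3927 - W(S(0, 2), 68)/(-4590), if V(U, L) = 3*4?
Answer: -1272299/324 ≈ -3926.8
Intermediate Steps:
V(U, L) = 12
B(D, t) = 12 + 5*D + D*t (B(D, t) = (5*D + D*t) + 12 = 12 + 5*D + D*t)
S(o, T) = 41/8 + T/2 (S(o, T) = 9/8 + (12 + 5*4 + 4*T)/8 = 9/8 + (12 + 20 + 4*T)/8 = 9/8 + (32 + 4*T)/8 = 9/8 + (4 + T/2) = 41/8 + T/2)
W(k, a) = 5*a*k/3 (W(k, a) = -k*a*(-5)/3 = -a*k*(-5)/3 = -(-5)*a*k/3 = 5*a*k/3)
-3927 - W(S(0, 2), 68)/(-4590) = -3927 - (5/3)*68*(41/8 + (½)*2)/(-4590) = -3927 - (5/3)*68*(41/8 + 1)*(-1)/4590 = -3927 - (5/3)*68*(49/8)*(-1)/4590 = -3927 - 4165*(-1)/(6*4590) = -3927 - 1*(-49/324) = -3927 + 49/324 = -1272299/324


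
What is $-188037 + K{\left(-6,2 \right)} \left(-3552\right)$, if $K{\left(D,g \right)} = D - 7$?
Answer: $-141861$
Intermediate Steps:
$K{\left(D,g \right)} = -7 + D$
$-188037 + K{\left(-6,2 \right)} \left(-3552\right) = -188037 + \left(-7 - 6\right) \left(-3552\right) = -188037 - -46176 = -188037 + 46176 = -141861$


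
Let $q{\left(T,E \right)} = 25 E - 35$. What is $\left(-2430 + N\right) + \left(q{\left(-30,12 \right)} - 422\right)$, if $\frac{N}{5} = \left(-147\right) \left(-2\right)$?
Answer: $-1117$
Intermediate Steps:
$N = 1470$ ($N = 5 \left(\left(-147\right) \left(-2\right)\right) = 5 \cdot 294 = 1470$)
$q{\left(T,E \right)} = -35 + 25 E$
$\left(-2430 + N\right) + \left(q{\left(-30,12 \right)} - 422\right) = \left(-2430 + 1470\right) + \left(\left(-35 + 25 \cdot 12\right) - 422\right) = -960 + \left(\left(-35 + 300\right) - 422\right) = -960 + \left(265 - 422\right) = -960 - 157 = -1117$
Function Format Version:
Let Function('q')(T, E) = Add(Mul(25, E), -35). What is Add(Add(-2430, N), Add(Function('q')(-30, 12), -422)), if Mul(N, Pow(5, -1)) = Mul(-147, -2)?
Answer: -1117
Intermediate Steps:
N = 1470 (N = Mul(5, Mul(-147, -2)) = Mul(5, 294) = 1470)
Function('q')(T, E) = Add(-35, Mul(25, E))
Add(Add(-2430, N), Add(Function('q')(-30, 12), -422)) = Add(Add(-2430, 1470), Add(Add(-35, Mul(25, 12)), -422)) = Add(-960, Add(Add(-35, 300), -422)) = Add(-960, Add(265, -422)) = Add(-960, -157) = -1117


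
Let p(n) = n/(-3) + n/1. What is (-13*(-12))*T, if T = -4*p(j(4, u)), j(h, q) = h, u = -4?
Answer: -1664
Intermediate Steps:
p(n) = 2*n/3 (p(n) = n*(-⅓) + n*1 = -n/3 + n = 2*n/3)
T = -32/3 (T = -8*4/3 = -4*8/3 = -32/3 ≈ -10.667)
(-13*(-12))*T = -13*(-12)*(-32/3) = 156*(-32/3) = -1664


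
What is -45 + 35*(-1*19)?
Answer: -710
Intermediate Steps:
-45 + 35*(-1*19) = -45 + 35*(-19) = -45 - 665 = -710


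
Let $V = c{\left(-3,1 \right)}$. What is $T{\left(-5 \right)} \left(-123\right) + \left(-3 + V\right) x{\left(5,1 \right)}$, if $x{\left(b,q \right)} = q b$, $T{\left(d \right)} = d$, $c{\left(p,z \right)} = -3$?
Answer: $585$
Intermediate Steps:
$V = -3$
$x{\left(b,q \right)} = b q$
$T{\left(-5 \right)} \left(-123\right) + \left(-3 + V\right) x{\left(5,1 \right)} = \left(-5\right) \left(-123\right) + \left(-3 - 3\right) 5 \cdot 1 = 615 - 30 = 585$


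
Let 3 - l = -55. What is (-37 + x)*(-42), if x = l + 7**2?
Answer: -2940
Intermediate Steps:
l = 58 (l = 3 - 1*(-55) = 3 + 55 = 58)
x = 107 (x = 58 + 7**2 = 58 + 49 = 107)
(-37 + x)*(-42) = (-37 + 107)*(-42) = 70*(-42) = -2940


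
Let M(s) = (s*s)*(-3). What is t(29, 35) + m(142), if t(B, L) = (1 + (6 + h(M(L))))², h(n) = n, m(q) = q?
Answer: 13454366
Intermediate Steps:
M(s) = -3*s² (M(s) = s²*(-3) = -3*s²)
t(B, L) = (7 - 3*L²)² (t(B, L) = (1 + (6 - 3*L²))² = (7 - 3*L²)²)
t(29, 35) + m(142) = (-7 + 3*35²)² + 142 = (-7 + 3*1225)² + 142 = (-7 + 3675)² + 142 = 3668² + 142 = 13454224 + 142 = 13454366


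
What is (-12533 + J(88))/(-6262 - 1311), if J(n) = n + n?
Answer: 12357/7573 ≈ 1.6317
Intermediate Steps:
J(n) = 2*n
(-12533 + J(88))/(-6262 - 1311) = (-12533 + 2*88)/(-6262 - 1311) = (-12533 + 176)/(-7573) = -12357*(-1/7573) = 12357/7573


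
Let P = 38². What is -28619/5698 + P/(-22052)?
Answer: -4319825/849002 ≈ -5.0881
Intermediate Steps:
P = 1444
-28619/5698 + P/(-22052) = -28619/5698 + 1444/(-22052) = -28619*1/5698 + 1444*(-1/22052) = -28619/5698 - 361/5513 = -4319825/849002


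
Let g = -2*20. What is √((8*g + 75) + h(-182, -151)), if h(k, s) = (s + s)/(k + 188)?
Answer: I*√2658/3 ≈ 17.185*I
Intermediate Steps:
g = -40
h(k, s) = 2*s/(188 + k) (h(k, s) = (2*s)/(188 + k) = 2*s/(188 + k))
√((8*g + 75) + h(-182, -151)) = √((8*(-40) + 75) + 2*(-151)/(188 - 182)) = √((-320 + 75) + 2*(-151)/6) = √(-245 + 2*(-151)*(⅙)) = √(-245 - 151/3) = √(-886/3) = I*√2658/3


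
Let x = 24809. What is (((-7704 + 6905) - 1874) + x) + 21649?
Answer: 43785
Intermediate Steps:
(((-7704 + 6905) - 1874) + x) + 21649 = (((-7704 + 6905) - 1874) + 24809) + 21649 = ((-799 - 1874) + 24809) + 21649 = (-2673 + 24809) + 21649 = 22136 + 21649 = 43785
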